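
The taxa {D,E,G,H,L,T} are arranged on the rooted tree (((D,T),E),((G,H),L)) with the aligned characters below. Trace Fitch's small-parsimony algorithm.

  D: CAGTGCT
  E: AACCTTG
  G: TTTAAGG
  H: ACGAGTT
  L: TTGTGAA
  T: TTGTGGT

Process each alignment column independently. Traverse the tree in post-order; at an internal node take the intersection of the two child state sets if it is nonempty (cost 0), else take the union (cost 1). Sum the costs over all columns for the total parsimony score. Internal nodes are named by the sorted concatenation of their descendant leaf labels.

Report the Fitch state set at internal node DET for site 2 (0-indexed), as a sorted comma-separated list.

site 0, node DT: D={C} ∪ T={T} → {C,T} (+1)
site 0, node DET: DT={C,T} ∪ E={A} → {A,C,T} (+1)
site 0, node GH: G={T} ∪ H={A} → {A,T} (+1)
site 0, node GHL: GH={A,T} ∩ L={T} → {T} (+0)
site 0, node DEGHLT: DET={A,C,T} ∩ GHL={T} → {T} (+0)
site 1, node DT: D={A} ∪ T={T} → {A,T} (+1)
site 1, node DET: DT={A,T} ∩ E={A} → {A} (+0)
site 1, node GH: G={T} ∪ H={C} → {C,T} (+1)
site 1, node GHL: GH={C,T} ∩ L={T} → {T} (+0)
site 1, node DEGHLT: DET={A} ∪ GHL={T} → {A,T} (+1)
site 2, node DT: D={G} ∩ T={G} → {G} (+0)
site 2, node DET: DT={G} ∪ E={C} → {C,G} (+1)
site 2, node GH: G={T} ∪ H={G} → {G,T} (+1)
site 2, node GHL: GH={G,T} ∩ L={G} → {G} (+0)
site 2, node DEGHLT: DET={C,G} ∩ GHL={G} → {G} (+0)
site 3, node DT: D={T} ∩ T={T} → {T} (+0)
site 3, node DET: DT={T} ∪ E={C} → {C,T} (+1)
site 3, node GH: G={A} ∩ H={A} → {A} (+0)
site 3, node GHL: GH={A} ∪ L={T} → {A,T} (+1)
site 3, node DEGHLT: DET={C,T} ∩ GHL={A,T} → {T} (+0)
site 4, node DT: D={G} ∩ T={G} → {G} (+0)
site 4, node DET: DT={G} ∪ E={T} → {G,T} (+1)
site 4, node GH: G={A} ∪ H={G} → {A,G} (+1)
site 4, node GHL: GH={A,G} ∩ L={G} → {G} (+0)
site 4, node DEGHLT: DET={G,T} ∩ GHL={G} → {G} (+0)
site 5, node DT: D={C} ∪ T={G} → {C,G} (+1)
site 5, node DET: DT={C,G} ∪ E={T} → {C,G,T} (+1)
site 5, node GH: G={G} ∪ H={T} → {G,T} (+1)
site 5, node GHL: GH={G,T} ∪ L={A} → {A,G,T} (+1)
site 5, node DEGHLT: DET={C,G,T} ∩ GHL={A,G,T} → {G,T} (+0)
site 6, node DT: D={T} ∩ T={T} → {T} (+0)
site 6, node DET: DT={T} ∪ E={G} → {G,T} (+1)
site 6, node GH: G={G} ∪ H={T} → {G,T} (+1)
site 6, node GHL: GH={G,T} ∪ L={A} → {A,G,T} (+1)
site 6, node DEGHLT: DET={G,T} ∩ GHL={A,G,T} → {G,T} (+0)
per-site changes: [3, 3, 2, 2, 2, 4, 3]; total = 19

C,G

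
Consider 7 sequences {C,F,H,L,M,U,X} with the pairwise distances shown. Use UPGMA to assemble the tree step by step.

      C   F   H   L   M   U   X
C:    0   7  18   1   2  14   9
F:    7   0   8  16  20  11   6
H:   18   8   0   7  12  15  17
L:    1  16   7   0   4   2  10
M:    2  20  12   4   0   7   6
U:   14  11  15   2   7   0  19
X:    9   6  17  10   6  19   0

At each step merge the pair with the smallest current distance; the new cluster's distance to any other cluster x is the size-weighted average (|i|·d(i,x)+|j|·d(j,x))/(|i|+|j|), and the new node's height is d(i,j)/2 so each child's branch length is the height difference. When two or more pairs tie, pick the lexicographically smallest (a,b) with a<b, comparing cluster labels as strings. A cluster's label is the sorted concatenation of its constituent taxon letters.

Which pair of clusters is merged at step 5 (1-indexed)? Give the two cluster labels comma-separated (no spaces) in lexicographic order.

1. join C+L (d=1) ⇒ CL; edges |C|=1/2, |L|=1/2
  updated: d(CL,F)=23/2, d(CL,H)=25/2, d(CL,M)=3, d(CL,U)=8, d(CL,X)=19/2
2. join CL+M (d=3) ⇒ CLM; edges |CL|=1, |M|=3/2
  updated: d(CLM,F)=43/3, d(CLM,H)=37/3, d(CLM,U)=23/3, d(CLM,X)=25/3
3. join F+X (d=6) ⇒ FX; edges |F|=3, |X|=3
  updated: d(CLM,FX)=34/3, d(FX,H)=25/2, d(FX,U)=15
4. join CLM+U (d=23/3) ⇒ CLMU; edges |CLM|=7/3, |U|=23/6
  updated: d(CLMU,FX)=49/4, d(CLMU,H)=13
5. join CLMU+FX (d=49/4) ⇒ CFLMUX; edges |CLMU|=55/24, |FX|=25/8
  updated: d(CFLMUX,H)=77/6
6. join CFLMUX+H (d=77/6) ⇒ CFHLMUX; edges |CFLMUX|=7/24, |H|=77/12
final tree: (((((C:1/2,L:1/2):1,M:3/2):7/3,U:23/6):55/24,(F:3,X:3):25/8):7/24,H:77/12)
total length: 667/24

CLMU,FX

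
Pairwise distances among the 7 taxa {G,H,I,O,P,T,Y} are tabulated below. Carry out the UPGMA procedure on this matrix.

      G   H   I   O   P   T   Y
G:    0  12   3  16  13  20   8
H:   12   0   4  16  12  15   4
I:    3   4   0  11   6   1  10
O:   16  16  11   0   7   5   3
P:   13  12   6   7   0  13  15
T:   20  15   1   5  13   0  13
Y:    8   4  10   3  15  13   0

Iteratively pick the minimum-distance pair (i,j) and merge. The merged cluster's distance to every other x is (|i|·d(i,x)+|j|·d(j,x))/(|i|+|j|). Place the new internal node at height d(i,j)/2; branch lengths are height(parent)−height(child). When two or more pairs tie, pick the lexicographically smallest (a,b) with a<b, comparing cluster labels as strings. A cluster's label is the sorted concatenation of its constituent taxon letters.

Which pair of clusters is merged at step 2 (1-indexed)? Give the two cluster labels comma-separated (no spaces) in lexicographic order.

O,Y

1. join I+T (d=1) ⇒ IT; edges |I|=1/2, |T|=1/2
  updated: d(G,IT)=23/2, d(H,IT)=19/2, d(IT,O)=8, d(IT,P)=19/2, d(IT,Y)=23/2
2. join O+Y (d=3) ⇒ OY; edges |O|=3/2, |Y|=3/2
  updated: d(G,OY)=12, d(H,OY)=10, d(IT,OY)=39/4, d(OY,P)=11
3. join H+IT (d=19/2) ⇒ HIT; edges |H|=19/4, |IT|=17/4
  updated: d(G,HIT)=35/3, d(HIT,OY)=59/6, d(HIT,P)=31/3
4. join HIT+OY (d=59/6) ⇒ HIOTY; edges |HIT|=1/6, |OY|=41/12
  updated: d(G,HIOTY)=59/5, d(HIOTY,P)=53/5
5. join HIOTY+P (d=53/5) ⇒ HIOPTY; edges |HIOTY|=23/60, |P|=53/10
  updated: d(G,HIOPTY)=12
6. join G+HIOPTY (d=12) ⇒ GHIOPTY; edges |G|=6, |HIOPTY|=7/10
final tree: (G:6,(((H:19/4,(I:1/2,T:1/2):17/4):1/6,(O:3/2,Y:3/2):41/12):23/60,P:53/10):7/10)
total length: 869/30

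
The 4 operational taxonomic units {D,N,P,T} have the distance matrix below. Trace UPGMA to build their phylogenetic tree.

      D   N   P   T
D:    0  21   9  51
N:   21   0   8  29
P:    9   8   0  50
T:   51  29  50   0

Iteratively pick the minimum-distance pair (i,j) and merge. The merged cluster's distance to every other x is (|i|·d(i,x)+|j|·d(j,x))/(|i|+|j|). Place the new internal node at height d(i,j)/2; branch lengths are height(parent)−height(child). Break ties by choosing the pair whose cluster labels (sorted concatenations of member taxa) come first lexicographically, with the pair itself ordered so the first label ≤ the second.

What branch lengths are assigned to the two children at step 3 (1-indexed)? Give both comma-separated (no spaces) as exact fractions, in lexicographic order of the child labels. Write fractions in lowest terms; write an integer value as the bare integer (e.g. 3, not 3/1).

85/6,65/3

1. join N+P (d=8) ⇒ NP; edges |N|=4, |P|=4
  updated: d(D,NP)=15, d(NP,T)=79/2
2. join D+NP (d=15) ⇒ DNP; edges |D|=15/2, |NP|=7/2
  updated: d(DNP,T)=130/3
3. join DNP+T (d=130/3) ⇒ DNPT; edges |DNP|=85/6, |T|=65/3
final tree: ((D:15/2,(N:4,P:4):7/2):85/6,T:65/3)
total length: 329/6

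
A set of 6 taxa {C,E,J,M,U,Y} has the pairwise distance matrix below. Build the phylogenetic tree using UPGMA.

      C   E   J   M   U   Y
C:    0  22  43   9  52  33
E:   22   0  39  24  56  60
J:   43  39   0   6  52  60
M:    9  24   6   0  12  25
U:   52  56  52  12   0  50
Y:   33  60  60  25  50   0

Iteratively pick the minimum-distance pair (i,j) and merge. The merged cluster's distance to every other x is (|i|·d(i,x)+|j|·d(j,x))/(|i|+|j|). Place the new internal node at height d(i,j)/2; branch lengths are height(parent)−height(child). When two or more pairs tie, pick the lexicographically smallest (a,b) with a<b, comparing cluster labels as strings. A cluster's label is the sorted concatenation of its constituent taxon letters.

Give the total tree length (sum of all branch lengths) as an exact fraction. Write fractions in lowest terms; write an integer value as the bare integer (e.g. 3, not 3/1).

step 1: merge (J,M) at d=6; branch lengths J→3, M→3; new cluster JM
  updated: d(C,JM)=26, d(E,JM)=63/2, d(JM,U)=32, d(JM,Y)=85/2
step 2: merge (C,E) at d=22; branch lengths C→11, E→11; new cluster CE
  updated: d(CE,JM)=115/4, d(CE,U)=54, d(CE,Y)=93/2
step 3: merge (CE,JM) at d=115/4; branch lengths CE→27/8, JM→91/8; new cluster CEJM
  updated: d(CEJM,U)=43, d(CEJM,Y)=89/2
step 4: merge (CEJM,U) at d=43; branch lengths CEJM→57/8, U→43/2; new cluster CEJMU
  updated: d(CEJMU,Y)=228/5
step 5: merge (CEJMU,Y) at d=228/5; branch lengths CEJMU→13/10, Y→114/5; new cluster CEJMUY
final tree: ((((C:11,E:11):27/8,(J:3,M:3):91/8):57/8,U:43/2):13/10,Y:114/5)
total length: 3819/40

3819/40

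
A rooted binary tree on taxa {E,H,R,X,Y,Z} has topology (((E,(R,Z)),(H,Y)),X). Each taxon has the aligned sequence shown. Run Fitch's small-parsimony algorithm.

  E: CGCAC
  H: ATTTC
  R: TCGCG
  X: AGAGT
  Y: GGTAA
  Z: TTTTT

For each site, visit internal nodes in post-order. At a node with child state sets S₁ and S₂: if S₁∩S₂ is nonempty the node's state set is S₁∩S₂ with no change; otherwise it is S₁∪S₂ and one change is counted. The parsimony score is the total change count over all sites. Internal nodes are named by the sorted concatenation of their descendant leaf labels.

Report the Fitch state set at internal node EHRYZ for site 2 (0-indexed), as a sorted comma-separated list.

T

[col 0] RZ: children R:{T}, Z:{T} ∩→ {T}; cost 0
[col 0] ERZ: children E:{C}, RZ:{T} ∪→ {C,T}; cost 1
[col 0] HY: children H:{A}, Y:{G} ∪→ {A,G}; cost 1
[col 0] EHRYZ: children ERZ:{C,T}, HY:{A,G} ∪→ {A,C,G,T}; cost 1
[col 0] EHRXYZ: children EHRYZ:{A,C,G,T}, X:{A} ∩→ {A}; cost 0
[col 1] RZ: children R:{C}, Z:{T} ∪→ {C,T}; cost 1
[col 1] ERZ: children E:{G}, RZ:{C,T} ∪→ {C,G,T}; cost 1
[col 1] HY: children H:{T}, Y:{G} ∪→ {G,T}; cost 1
[col 1] EHRYZ: children ERZ:{C,G,T}, HY:{G,T} ∩→ {G,T}; cost 0
[col 1] EHRXYZ: children EHRYZ:{G,T}, X:{G} ∩→ {G}; cost 0
[col 2] RZ: children R:{G}, Z:{T} ∪→ {G,T}; cost 1
[col 2] ERZ: children E:{C}, RZ:{G,T} ∪→ {C,G,T}; cost 1
[col 2] HY: children H:{T}, Y:{T} ∩→ {T}; cost 0
[col 2] EHRYZ: children ERZ:{C,G,T}, HY:{T} ∩→ {T}; cost 0
[col 2] EHRXYZ: children EHRYZ:{T}, X:{A} ∪→ {A,T}; cost 1
[col 3] RZ: children R:{C}, Z:{T} ∪→ {C,T}; cost 1
[col 3] ERZ: children E:{A}, RZ:{C,T} ∪→ {A,C,T}; cost 1
[col 3] HY: children H:{T}, Y:{A} ∪→ {A,T}; cost 1
[col 3] EHRYZ: children ERZ:{A,C,T}, HY:{A,T} ∩→ {A,T}; cost 0
[col 3] EHRXYZ: children EHRYZ:{A,T}, X:{G} ∪→ {A,G,T}; cost 1
[col 4] RZ: children R:{G}, Z:{T} ∪→ {G,T}; cost 1
[col 4] ERZ: children E:{C}, RZ:{G,T} ∪→ {C,G,T}; cost 1
[col 4] HY: children H:{C}, Y:{A} ∪→ {A,C}; cost 1
[col 4] EHRYZ: children ERZ:{C,G,T}, HY:{A,C} ∩→ {C}; cost 0
[col 4] EHRXYZ: children EHRYZ:{C}, X:{T} ∪→ {C,T}; cost 1
per-site changes: [3, 3, 3, 4, 4]; total = 17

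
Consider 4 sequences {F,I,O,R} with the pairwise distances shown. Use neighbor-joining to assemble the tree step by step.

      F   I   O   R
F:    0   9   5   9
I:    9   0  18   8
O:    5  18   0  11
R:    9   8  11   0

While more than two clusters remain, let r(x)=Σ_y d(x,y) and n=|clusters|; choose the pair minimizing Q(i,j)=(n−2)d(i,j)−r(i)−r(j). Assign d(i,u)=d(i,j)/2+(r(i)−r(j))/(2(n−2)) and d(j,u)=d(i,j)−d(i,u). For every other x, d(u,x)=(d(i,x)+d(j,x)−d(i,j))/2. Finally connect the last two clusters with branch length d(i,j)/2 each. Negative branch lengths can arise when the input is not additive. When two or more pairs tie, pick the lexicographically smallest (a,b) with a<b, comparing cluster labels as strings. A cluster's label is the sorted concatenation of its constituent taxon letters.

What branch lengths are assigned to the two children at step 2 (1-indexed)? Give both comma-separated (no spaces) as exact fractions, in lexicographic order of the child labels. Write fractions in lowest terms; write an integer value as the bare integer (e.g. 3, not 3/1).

21/4,23/4

iteration 1: select F,O (d=5, Q=-47); attach at lengths (-1/4, 21/4); label the merged cluster FO
  updated: d(FO,I)=11, d(FO,R)=15/2
iteration 2: select FO,I (d=11, Q=-53/2); attach at lengths (21/4, 23/4); label the merged cluster FIO
  updated: d(FIO,R)=9/4
iteration 3: select FIO,R (d=9/4); attach at lengths (9/8, 9/8); label the merged cluster FIOR
final tree: (((F:-1/4,O:21/4):21/4,I:23/4):9/8,R:9/8)
total length: 73/4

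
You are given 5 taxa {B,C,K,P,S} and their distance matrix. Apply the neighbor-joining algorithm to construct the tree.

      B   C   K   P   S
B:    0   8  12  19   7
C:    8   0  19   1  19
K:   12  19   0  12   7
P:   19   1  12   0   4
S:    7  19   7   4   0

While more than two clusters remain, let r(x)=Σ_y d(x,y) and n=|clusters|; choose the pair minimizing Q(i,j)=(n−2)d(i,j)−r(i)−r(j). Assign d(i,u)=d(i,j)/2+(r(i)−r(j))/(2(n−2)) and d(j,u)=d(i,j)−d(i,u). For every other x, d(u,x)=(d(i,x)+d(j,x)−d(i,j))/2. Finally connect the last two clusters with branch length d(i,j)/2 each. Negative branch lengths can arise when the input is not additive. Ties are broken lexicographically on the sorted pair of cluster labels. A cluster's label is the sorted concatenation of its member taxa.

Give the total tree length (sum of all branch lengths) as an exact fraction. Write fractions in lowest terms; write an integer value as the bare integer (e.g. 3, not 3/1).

iteration 1: select C,P (d=1, Q=-80); attach at lengths (7/3, -4/3); label the merged cluster CP
  updated: d(B,CP)=13, d(CP,K)=15, d(CP,S)=11
iteration 2: select B,CP (d=13, Q=-45); attach at lengths (19/4, 33/4); label the merged cluster BCP
  updated: d(BCP,K)=7, d(BCP,S)=5/2
iteration 3: select BCP,K (d=7, Q=-33/2); attach at lengths (5/4, 23/4); label the merged cluster BCKP
  updated: d(BCKP,S)=5/4
iteration 4: select BCKP,S (d=5/4); attach at lengths (5/8, 5/8); label the merged cluster BCKPS
final tree: (((B:19/4,(C:7/3,P:-4/3):33/4):5/4,K:23/4):5/8,S:5/8)
total length: 89/4

89/4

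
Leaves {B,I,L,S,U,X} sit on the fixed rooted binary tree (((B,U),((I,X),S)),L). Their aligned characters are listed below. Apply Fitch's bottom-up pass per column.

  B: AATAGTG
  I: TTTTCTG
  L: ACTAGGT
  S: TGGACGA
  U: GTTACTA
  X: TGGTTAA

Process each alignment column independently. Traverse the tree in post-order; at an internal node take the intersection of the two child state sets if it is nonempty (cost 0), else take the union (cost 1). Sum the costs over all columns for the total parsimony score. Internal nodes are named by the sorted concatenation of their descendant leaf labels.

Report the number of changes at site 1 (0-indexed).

BU@0: {A} ∪ {G} = {A,G} (union, +1)
IX@0: {T} ∩ {T} = {T} (intersection, +0)
ISX@0: {T} ∩ {T} = {T} (intersection, +0)
BISUX@0: {A,G} ∪ {T} = {A,G,T} (union, +1)
BILSUX@0: {A,G,T} ∩ {A} = {A} (intersection, +0)
BU@1: {A} ∪ {T} = {A,T} (union, +1)
IX@1: {T} ∪ {G} = {G,T} (union, +1)
ISX@1: {G,T} ∩ {G} = {G} (intersection, +0)
BISUX@1: {A,T} ∪ {G} = {A,G,T} (union, +1)
BILSUX@1: {A,G,T} ∪ {C} = {A,C,G,T} (union, +1)
BU@2: {T} ∩ {T} = {T} (intersection, +0)
IX@2: {T} ∪ {G} = {G,T} (union, +1)
ISX@2: {G,T} ∩ {G} = {G} (intersection, +0)
BISUX@2: {T} ∪ {G} = {G,T} (union, +1)
BILSUX@2: {G,T} ∩ {T} = {T} (intersection, +0)
BU@3: {A} ∩ {A} = {A} (intersection, +0)
IX@3: {T} ∩ {T} = {T} (intersection, +0)
ISX@3: {T} ∪ {A} = {A,T} (union, +1)
BISUX@3: {A} ∩ {A,T} = {A} (intersection, +0)
BILSUX@3: {A} ∩ {A} = {A} (intersection, +0)
BU@4: {G} ∪ {C} = {C,G} (union, +1)
IX@4: {C} ∪ {T} = {C,T} (union, +1)
ISX@4: {C,T} ∩ {C} = {C} (intersection, +0)
BISUX@4: {C,G} ∩ {C} = {C} (intersection, +0)
BILSUX@4: {C} ∪ {G} = {C,G} (union, +1)
BU@5: {T} ∩ {T} = {T} (intersection, +0)
IX@5: {T} ∪ {A} = {A,T} (union, +1)
ISX@5: {A,T} ∪ {G} = {A,G,T} (union, +1)
BISUX@5: {T} ∩ {A,G,T} = {T} (intersection, +0)
BILSUX@5: {T} ∪ {G} = {G,T} (union, +1)
BU@6: {G} ∪ {A} = {A,G} (union, +1)
IX@6: {G} ∪ {A} = {A,G} (union, +1)
ISX@6: {A,G} ∩ {A} = {A} (intersection, +0)
BISUX@6: {A,G} ∩ {A} = {A} (intersection, +0)
BILSUX@6: {A} ∪ {T} = {A,T} (union, +1)
per-site changes: [2, 4, 2, 1, 3, 3, 3]; total = 18

4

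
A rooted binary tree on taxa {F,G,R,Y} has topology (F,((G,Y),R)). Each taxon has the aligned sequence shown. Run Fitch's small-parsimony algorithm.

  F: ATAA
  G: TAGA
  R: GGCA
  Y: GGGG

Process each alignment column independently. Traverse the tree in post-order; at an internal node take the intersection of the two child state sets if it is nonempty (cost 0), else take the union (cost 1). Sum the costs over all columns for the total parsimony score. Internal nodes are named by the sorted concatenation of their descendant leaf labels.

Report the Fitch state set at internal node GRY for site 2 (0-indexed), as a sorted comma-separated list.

[col 0] GY: children G:{T}, Y:{G} ∪→ {G,T}; cost 1
[col 0] GRY: children GY:{G,T}, R:{G} ∩→ {G}; cost 0
[col 0] FGRY: children F:{A}, GRY:{G} ∪→ {A,G}; cost 1
[col 1] GY: children G:{A}, Y:{G} ∪→ {A,G}; cost 1
[col 1] GRY: children GY:{A,G}, R:{G} ∩→ {G}; cost 0
[col 1] FGRY: children F:{T}, GRY:{G} ∪→ {G,T}; cost 1
[col 2] GY: children G:{G}, Y:{G} ∩→ {G}; cost 0
[col 2] GRY: children GY:{G}, R:{C} ∪→ {C,G}; cost 1
[col 2] FGRY: children F:{A}, GRY:{C,G} ∪→ {A,C,G}; cost 1
[col 3] GY: children G:{A}, Y:{G} ∪→ {A,G}; cost 1
[col 3] GRY: children GY:{A,G}, R:{A} ∩→ {A}; cost 0
[col 3] FGRY: children F:{A}, GRY:{A} ∩→ {A}; cost 0
per-site changes: [2, 2, 2, 1]; total = 7

C,G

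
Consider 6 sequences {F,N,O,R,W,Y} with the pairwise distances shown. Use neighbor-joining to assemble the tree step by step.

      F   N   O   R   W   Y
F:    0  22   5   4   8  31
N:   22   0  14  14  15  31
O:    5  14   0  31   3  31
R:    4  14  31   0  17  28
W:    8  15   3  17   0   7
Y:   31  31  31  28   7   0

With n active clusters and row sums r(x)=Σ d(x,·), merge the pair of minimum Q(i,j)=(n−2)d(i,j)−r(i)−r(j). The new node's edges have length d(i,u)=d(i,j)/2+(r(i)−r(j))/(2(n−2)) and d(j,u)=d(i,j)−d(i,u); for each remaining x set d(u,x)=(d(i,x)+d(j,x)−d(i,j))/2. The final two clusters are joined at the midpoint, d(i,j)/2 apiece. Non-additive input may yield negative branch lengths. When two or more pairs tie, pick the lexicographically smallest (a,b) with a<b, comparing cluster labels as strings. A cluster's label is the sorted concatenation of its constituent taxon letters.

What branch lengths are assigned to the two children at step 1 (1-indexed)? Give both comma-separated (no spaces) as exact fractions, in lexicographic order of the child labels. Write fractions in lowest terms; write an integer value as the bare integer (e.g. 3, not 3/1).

iteration 1: select W,Y (d=7, Q=-150); attach at lengths (-25/4, 53/4); label the merged cluster WY
  updated: d(F,WY)=16, d(N,WY)=39/2, d(O,WY)=27/2, d(R,WY)=19
iteration 2: select F,R (d=4, Q=-103); attach at lengths (-3/2, 11/2); label the merged cluster FR
  updated: d(FR,N)=16, d(FR,O)=16, d(FR,WY)=31/2
iteration 3: select FR,N (d=16, Q=-65); attach at lengths (15/2, 17/2); label the merged cluster FNR
  updated: d(FNR,O)=7, d(FNR,WY)=19/2
iteration 4: select FNR,O (d=7, Q=-30); attach at lengths (3/2, 11/2); label the merged cluster FNOR
  updated: d(FNOR,WY)=8
iteration 5: select FNOR,WY (d=8); attach at lengths (4, 4); label the merged cluster FNORWY
final tree: ((((F:-3/2,R:11/2):15/2,N:17/2):3/2,O:11/2):4,(W:-25/4,Y:53/4):4)
total length: 42

-25/4,53/4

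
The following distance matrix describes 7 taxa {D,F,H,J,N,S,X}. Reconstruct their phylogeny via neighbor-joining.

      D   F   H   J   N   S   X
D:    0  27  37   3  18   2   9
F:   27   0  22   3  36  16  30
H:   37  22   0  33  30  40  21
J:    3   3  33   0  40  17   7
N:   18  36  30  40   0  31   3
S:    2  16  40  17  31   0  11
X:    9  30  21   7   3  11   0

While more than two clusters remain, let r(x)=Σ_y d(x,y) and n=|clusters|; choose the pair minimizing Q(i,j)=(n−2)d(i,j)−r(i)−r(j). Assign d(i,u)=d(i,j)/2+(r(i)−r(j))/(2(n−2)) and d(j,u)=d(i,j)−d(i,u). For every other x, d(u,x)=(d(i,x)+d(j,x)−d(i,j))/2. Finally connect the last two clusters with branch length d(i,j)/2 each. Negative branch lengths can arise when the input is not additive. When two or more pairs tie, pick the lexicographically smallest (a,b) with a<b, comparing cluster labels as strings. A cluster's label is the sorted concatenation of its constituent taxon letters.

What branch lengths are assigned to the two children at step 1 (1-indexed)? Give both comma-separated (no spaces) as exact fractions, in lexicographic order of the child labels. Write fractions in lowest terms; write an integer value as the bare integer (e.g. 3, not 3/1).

1. join N+X (d=3, Q=-224) ⇒ NX; edges |N|=46/5, |X|=-31/5
  updated: d(D,NX)=12, d(F,NX)=63/2, d(H,NX)=24, d(J,NX)=22, d(NX,S)=39/2
2. join H+NX (d=24, Q=-169) ⇒ HNX; edges |H|=143/8, |NX|=49/8
  updated: d(D,HNX)=25/2, d(F,HNX)=59/4, d(HNX,J)=31/2, d(HNX,S)=71/4
3. join D+S (d=2, Q=-365/4) ⇒ DS; edges |D|=-3/8, |S|=19/8
  updated: d(DS,F)=41/2, d(DS,HNX)=113/8, d(DS,J)=9
4. join DS+HNX (d=113/8, Q=-239/4) ⇒ DHNSX; edges |DS|=55/8, |HNX|=29/4
  updated: d(DHNSX,F)=169/16, d(DHNSX,J)=83/16
5. join DHNSX+F (d=169/16, Q=-75/4) ⇒ DFHNSX; edges |DHNSX|=51/8, |F|=67/16
  updated: d(DFHNSX,J)=-19/16
6. join DFHNSX+J (d=-19/16) ⇒ DFHJNSX; edges |DFHNSX|=-19/32, |J|=-19/32
final tree: ((((D:-3/8,S:19/8):55/8,(H:143/8,(N:46/5,X:-31/5):49/8):29/4):51/8,F:67/16):-19/32,J:-19/32)
total length: 105/2

46/5,-31/5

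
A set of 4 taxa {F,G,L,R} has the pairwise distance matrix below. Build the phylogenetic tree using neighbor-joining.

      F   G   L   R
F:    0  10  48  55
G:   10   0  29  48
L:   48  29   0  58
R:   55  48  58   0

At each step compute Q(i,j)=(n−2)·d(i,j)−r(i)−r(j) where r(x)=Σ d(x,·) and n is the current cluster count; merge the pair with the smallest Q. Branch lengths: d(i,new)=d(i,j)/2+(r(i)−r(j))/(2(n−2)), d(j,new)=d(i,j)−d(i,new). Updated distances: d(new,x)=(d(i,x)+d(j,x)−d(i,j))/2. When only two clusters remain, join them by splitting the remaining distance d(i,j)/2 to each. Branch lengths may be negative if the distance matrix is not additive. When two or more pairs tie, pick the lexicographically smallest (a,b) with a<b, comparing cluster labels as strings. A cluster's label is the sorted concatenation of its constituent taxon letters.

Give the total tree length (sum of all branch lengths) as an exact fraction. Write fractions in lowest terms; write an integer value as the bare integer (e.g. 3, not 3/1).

step 1: merge (F,G) at d=10, Q=-180; branch lengths F→23/2, G→-3/2; new cluster FG
  updated: d(FG,L)=67/2, d(FG,R)=93/2
step 2: merge (FG,L) at d=67/2, Q=-138; branch lengths FG→11, L→45/2; new cluster FGL
  updated: d(FGL,R)=71/2
step 3: merge (FGL,R) at d=71/2; branch lengths FGL→71/4, R→71/4; new cluster FGLR
final tree: (((F:23/2,G:-3/2):11,L:45/2):71/4,R:71/4)
total length: 79

79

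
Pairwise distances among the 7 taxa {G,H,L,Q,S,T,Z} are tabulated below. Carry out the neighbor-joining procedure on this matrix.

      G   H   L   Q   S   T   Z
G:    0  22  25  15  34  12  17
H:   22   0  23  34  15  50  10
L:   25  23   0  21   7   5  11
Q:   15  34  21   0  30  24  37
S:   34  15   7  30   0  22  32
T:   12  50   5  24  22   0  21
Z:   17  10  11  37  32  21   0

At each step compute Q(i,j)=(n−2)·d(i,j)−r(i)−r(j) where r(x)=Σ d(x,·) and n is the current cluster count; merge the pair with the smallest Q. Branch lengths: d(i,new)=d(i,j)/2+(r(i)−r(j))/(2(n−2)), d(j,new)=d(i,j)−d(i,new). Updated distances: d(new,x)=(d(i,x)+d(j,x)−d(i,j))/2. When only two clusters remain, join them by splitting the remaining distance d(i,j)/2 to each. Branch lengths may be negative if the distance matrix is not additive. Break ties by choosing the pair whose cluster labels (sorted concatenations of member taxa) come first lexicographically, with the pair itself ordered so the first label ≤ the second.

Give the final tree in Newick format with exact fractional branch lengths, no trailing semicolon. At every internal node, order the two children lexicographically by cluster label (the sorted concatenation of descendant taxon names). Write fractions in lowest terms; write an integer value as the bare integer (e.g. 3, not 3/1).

1. join H+Z (d=10, Q=-232) ⇒ HZ; edges |H|=38/5, |Z|=12/5
  updated: d(G,HZ)=29/2, d(HZ,L)=12, d(HZ,Q)=61/2, d(HZ,S)=37/2, d(HZ,T)=61/2
2. join G+Q (d=15, Q=-161) ⇒ GQ; edges |G|=5, |Q|=10
  updated: d(GQ,HZ)=15, d(GQ,L)=31/2, d(GQ,S)=49/2, d(GQ,T)=21/2
3. join GQ+T (d=21/2, Q=-102) ⇒ GQT; edges |GQ|=29/6, |T|=17/3
  updated: d(GQT,HZ)=35/2, d(GQT,L)=5, d(GQT,S)=18
4. join GQT+L (d=5, Q=-109/2) ⇒ GLQT; edges |GQT|=53/8, |L|=-13/8
  updated: d(GLQT,HZ)=49/4, d(GLQT,S)=10
5. join GLQT+HZ (d=49/4, Q=-163/4) ⇒ GHLQTZ; edges |GLQT|=15/8, |HZ|=83/8
  updated: d(GHLQTZ,S)=65/8
6. join GHLQTZ+S (d=65/8) ⇒ GHLQSTZ; edges |GHLQTZ|=65/16, |S|=65/16
final tree: (((((G:5,Q:10):29/6,T:17/3):53/8,L:-13/8):15/8,(H:38/5,Z:12/5):83/8):65/16,S:65/16)
total length: 487/8

(((((G:5,Q:10):29/6,T:17/3):53/8,L:-13/8):15/8,(H:38/5,Z:12/5):83/8):65/16,S:65/16)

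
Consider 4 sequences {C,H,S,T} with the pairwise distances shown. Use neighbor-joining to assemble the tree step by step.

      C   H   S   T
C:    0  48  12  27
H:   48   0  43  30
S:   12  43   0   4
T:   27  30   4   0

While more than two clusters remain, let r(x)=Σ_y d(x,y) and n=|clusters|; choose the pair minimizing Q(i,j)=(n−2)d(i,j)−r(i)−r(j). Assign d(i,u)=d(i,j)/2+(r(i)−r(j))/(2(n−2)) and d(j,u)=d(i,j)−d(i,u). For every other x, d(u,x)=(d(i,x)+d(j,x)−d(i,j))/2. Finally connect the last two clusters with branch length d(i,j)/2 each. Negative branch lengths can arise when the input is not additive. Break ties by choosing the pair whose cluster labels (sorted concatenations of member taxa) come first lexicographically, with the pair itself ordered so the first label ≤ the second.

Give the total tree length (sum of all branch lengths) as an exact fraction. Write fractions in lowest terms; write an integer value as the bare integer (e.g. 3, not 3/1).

step 1: merge (C,S) at d=12, Q=-122; branch lengths C→13, S→-1; new cluster CS
  updated: d(CS,H)=79/2, d(CS,T)=19/2
step 2: merge (CS,H) at d=79/2, Q=-79; branch lengths CS→19/2, H→30; new cluster CHS
  updated: d(CHS,T)=0
step 3: merge (CHS,T) at d=0; branch lengths CHS→0, T→0; new cluster CHST
final tree: (((C:13,S:-1):19/2,H:30):0,T:0)
total length: 103/2

103/2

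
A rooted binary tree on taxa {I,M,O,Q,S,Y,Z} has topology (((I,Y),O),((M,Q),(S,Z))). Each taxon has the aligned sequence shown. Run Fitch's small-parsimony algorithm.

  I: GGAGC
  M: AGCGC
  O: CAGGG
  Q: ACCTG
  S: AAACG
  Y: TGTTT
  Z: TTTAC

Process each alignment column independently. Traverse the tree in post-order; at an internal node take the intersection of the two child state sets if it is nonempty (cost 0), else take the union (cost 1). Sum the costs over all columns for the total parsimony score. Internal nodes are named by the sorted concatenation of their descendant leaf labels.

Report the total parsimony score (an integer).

20

[col 0] IY: children I:{G}, Y:{T} ∪→ {G,T}; cost 1
[col 0] IOY: children IY:{G,T}, O:{C} ∪→ {C,G,T}; cost 1
[col 0] MQ: children M:{A}, Q:{A} ∩→ {A}; cost 0
[col 0] SZ: children S:{A}, Z:{T} ∪→ {A,T}; cost 1
[col 0] MQSZ: children MQ:{A}, SZ:{A,T} ∩→ {A}; cost 0
[col 0] IMOQSYZ: children IOY:{C,G,T}, MQSZ:{A} ∪→ {A,C,G,T}; cost 1
[col 1] IY: children I:{G}, Y:{G} ∩→ {G}; cost 0
[col 1] IOY: children IY:{G}, O:{A} ∪→ {A,G}; cost 1
[col 1] MQ: children M:{G}, Q:{C} ∪→ {C,G}; cost 1
[col 1] SZ: children S:{A}, Z:{T} ∪→ {A,T}; cost 1
[col 1] MQSZ: children MQ:{C,G}, SZ:{A,T} ∪→ {A,C,G,T}; cost 1
[col 1] IMOQSYZ: children IOY:{A,G}, MQSZ:{A,C,G,T} ∩→ {A,G}; cost 0
[col 2] IY: children I:{A}, Y:{T} ∪→ {A,T}; cost 1
[col 2] IOY: children IY:{A,T}, O:{G} ∪→ {A,G,T}; cost 1
[col 2] MQ: children M:{C}, Q:{C} ∩→ {C}; cost 0
[col 2] SZ: children S:{A}, Z:{T} ∪→ {A,T}; cost 1
[col 2] MQSZ: children MQ:{C}, SZ:{A,T} ∪→ {A,C,T}; cost 1
[col 2] IMOQSYZ: children IOY:{A,G,T}, MQSZ:{A,C,T} ∩→ {A,T}; cost 0
[col 3] IY: children I:{G}, Y:{T} ∪→ {G,T}; cost 1
[col 3] IOY: children IY:{G,T}, O:{G} ∩→ {G}; cost 0
[col 3] MQ: children M:{G}, Q:{T} ∪→ {G,T}; cost 1
[col 3] SZ: children S:{C}, Z:{A} ∪→ {A,C}; cost 1
[col 3] MQSZ: children MQ:{G,T}, SZ:{A,C} ∪→ {A,C,G,T}; cost 1
[col 3] IMOQSYZ: children IOY:{G}, MQSZ:{A,C,G,T} ∩→ {G}; cost 0
[col 4] IY: children I:{C}, Y:{T} ∪→ {C,T}; cost 1
[col 4] IOY: children IY:{C,T}, O:{G} ∪→ {C,G,T}; cost 1
[col 4] MQ: children M:{C}, Q:{G} ∪→ {C,G}; cost 1
[col 4] SZ: children S:{G}, Z:{C} ∪→ {C,G}; cost 1
[col 4] MQSZ: children MQ:{C,G}, SZ:{C,G} ∩→ {C,G}; cost 0
[col 4] IMOQSYZ: children IOY:{C,G,T}, MQSZ:{C,G} ∩→ {C,G}; cost 0
per-site changes: [4, 4, 4, 4, 4]; total = 20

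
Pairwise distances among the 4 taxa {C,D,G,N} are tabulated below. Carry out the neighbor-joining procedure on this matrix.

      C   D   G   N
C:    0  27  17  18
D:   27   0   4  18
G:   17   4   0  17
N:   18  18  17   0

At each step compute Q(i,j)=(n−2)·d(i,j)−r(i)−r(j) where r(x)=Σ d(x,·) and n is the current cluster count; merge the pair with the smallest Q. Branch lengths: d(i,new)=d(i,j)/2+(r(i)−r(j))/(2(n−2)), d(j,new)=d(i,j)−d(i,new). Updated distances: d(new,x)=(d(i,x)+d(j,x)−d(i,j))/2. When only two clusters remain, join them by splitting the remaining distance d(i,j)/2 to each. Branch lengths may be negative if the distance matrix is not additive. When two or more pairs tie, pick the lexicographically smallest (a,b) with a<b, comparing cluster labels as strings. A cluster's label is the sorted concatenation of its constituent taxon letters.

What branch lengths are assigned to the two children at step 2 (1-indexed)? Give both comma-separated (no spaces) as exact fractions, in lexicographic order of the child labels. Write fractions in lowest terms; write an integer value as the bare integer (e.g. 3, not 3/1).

step 1: merge (C,N) at d=18, Q=-79; branch lengths C→45/4, N→27/4; new cluster CN
  updated: d(CN,D)=27/2, d(CN,G)=8
step 2: merge (CN,D) at d=27/2, Q=-51/2; branch lengths CN→35/4, D→19/4; new cluster CDN
  updated: d(CDN,G)=-3/4
step 3: merge (CDN,G) at d=-3/4; branch lengths CDN→-3/8, G→-3/8; new cluster CDGN
final tree: (((C:45/4,N:27/4):35/4,D:19/4):-3/8,G:-3/8)
total length: 123/4

35/4,19/4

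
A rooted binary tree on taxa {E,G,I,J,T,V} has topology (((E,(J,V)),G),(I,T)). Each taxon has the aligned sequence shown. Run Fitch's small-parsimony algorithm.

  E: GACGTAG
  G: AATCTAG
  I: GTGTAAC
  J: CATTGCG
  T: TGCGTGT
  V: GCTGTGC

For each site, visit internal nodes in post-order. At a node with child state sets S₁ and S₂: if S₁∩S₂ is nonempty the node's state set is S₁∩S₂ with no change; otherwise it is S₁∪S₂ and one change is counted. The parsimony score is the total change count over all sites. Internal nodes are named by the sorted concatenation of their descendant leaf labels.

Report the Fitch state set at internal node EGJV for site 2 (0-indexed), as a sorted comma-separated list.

site 0, node JV: J={C} ∪ V={G} → {C,G} (+1)
site 0, node EJV: E={G} ∩ JV={C,G} → {G} (+0)
site 0, node EGJV: EJV={G} ∪ G={A} → {A,G} (+1)
site 0, node IT: I={G} ∪ T={T} → {G,T} (+1)
site 0, node EGIJTV: EGJV={A,G} ∩ IT={G,T} → {G} (+0)
site 1, node JV: J={A} ∪ V={C} → {A,C} (+1)
site 1, node EJV: E={A} ∩ JV={A,C} → {A} (+0)
site 1, node EGJV: EJV={A} ∩ G={A} → {A} (+0)
site 1, node IT: I={T} ∪ T={G} → {G,T} (+1)
site 1, node EGIJTV: EGJV={A} ∪ IT={G,T} → {A,G,T} (+1)
site 2, node JV: J={T} ∩ V={T} → {T} (+0)
site 2, node EJV: E={C} ∪ JV={T} → {C,T} (+1)
site 2, node EGJV: EJV={C,T} ∩ G={T} → {T} (+0)
site 2, node IT: I={G} ∪ T={C} → {C,G} (+1)
site 2, node EGIJTV: EGJV={T} ∪ IT={C,G} → {C,G,T} (+1)
site 3, node JV: J={T} ∪ V={G} → {G,T} (+1)
site 3, node EJV: E={G} ∩ JV={G,T} → {G} (+0)
site 3, node EGJV: EJV={G} ∪ G={C} → {C,G} (+1)
site 3, node IT: I={T} ∪ T={G} → {G,T} (+1)
site 3, node EGIJTV: EGJV={C,G} ∩ IT={G,T} → {G} (+0)
site 4, node JV: J={G} ∪ V={T} → {G,T} (+1)
site 4, node EJV: E={T} ∩ JV={G,T} → {T} (+0)
site 4, node EGJV: EJV={T} ∩ G={T} → {T} (+0)
site 4, node IT: I={A} ∪ T={T} → {A,T} (+1)
site 4, node EGIJTV: EGJV={T} ∩ IT={A,T} → {T} (+0)
site 5, node JV: J={C} ∪ V={G} → {C,G} (+1)
site 5, node EJV: E={A} ∪ JV={C,G} → {A,C,G} (+1)
site 5, node EGJV: EJV={A,C,G} ∩ G={A} → {A} (+0)
site 5, node IT: I={A} ∪ T={G} → {A,G} (+1)
site 5, node EGIJTV: EGJV={A} ∩ IT={A,G} → {A} (+0)
site 6, node JV: J={G} ∪ V={C} → {C,G} (+1)
site 6, node EJV: E={G} ∩ JV={C,G} → {G} (+0)
site 6, node EGJV: EJV={G} ∩ G={G} → {G} (+0)
site 6, node IT: I={C} ∪ T={T} → {C,T} (+1)
site 6, node EGIJTV: EGJV={G} ∪ IT={C,T} → {C,G,T} (+1)
per-site changes: [3, 3, 3, 3, 2, 3, 3]; total = 20

T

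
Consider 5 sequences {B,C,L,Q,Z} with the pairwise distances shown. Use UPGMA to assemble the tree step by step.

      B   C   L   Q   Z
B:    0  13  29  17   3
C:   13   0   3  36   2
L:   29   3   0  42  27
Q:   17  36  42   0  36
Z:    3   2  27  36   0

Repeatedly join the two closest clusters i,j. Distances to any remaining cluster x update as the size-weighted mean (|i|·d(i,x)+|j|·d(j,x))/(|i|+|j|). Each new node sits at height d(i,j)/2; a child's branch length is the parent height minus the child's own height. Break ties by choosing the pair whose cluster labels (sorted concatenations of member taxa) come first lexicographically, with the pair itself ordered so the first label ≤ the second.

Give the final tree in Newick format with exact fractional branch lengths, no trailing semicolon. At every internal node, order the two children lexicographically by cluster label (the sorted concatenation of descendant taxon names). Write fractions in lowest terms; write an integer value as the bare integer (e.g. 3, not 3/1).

iteration 1: select C,Z (d=2); attach at lengths (1, 1); label the merged cluster CZ
  updated: d(B,CZ)=8, d(CZ,L)=15, d(CZ,Q)=36
iteration 2: select B,CZ (d=8); attach at lengths (4, 3); label the merged cluster BCZ
  updated: d(BCZ,L)=59/3, d(BCZ,Q)=89/3
iteration 3: select BCZ,L (d=59/3); attach at lengths (35/6, 59/6); label the merged cluster BCLZ
  updated: d(BCLZ,Q)=131/4
iteration 4: select BCLZ,Q (d=131/4); attach at lengths (157/24, 131/8); label the merged cluster BCLQZ
final tree: (((B:4,(C:1,Z:1):3):35/6,L:59/6):157/24,Q:131/8)
total length: 571/12

(((B:4,(C:1,Z:1):3):35/6,L:59/6):157/24,Q:131/8)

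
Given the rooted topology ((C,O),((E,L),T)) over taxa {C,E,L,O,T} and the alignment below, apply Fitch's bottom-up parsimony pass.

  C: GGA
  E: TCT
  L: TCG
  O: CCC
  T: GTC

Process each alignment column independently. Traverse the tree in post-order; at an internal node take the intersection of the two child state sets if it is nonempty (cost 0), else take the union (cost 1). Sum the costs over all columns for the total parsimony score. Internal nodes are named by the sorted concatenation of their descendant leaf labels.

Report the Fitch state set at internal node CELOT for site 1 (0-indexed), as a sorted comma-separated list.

[col 0] CO: children C:{G}, O:{C} ∪→ {C,G}; cost 1
[col 0] EL: children E:{T}, L:{T} ∩→ {T}; cost 0
[col 0] ELT: children EL:{T}, T:{G} ∪→ {G,T}; cost 1
[col 0] CELOT: children CO:{C,G}, ELT:{G,T} ∩→ {G}; cost 0
[col 1] CO: children C:{G}, O:{C} ∪→ {C,G}; cost 1
[col 1] EL: children E:{C}, L:{C} ∩→ {C}; cost 0
[col 1] ELT: children EL:{C}, T:{T} ∪→ {C,T}; cost 1
[col 1] CELOT: children CO:{C,G}, ELT:{C,T} ∩→ {C}; cost 0
[col 2] CO: children C:{A}, O:{C} ∪→ {A,C}; cost 1
[col 2] EL: children E:{T}, L:{G} ∪→ {G,T}; cost 1
[col 2] ELT: children EL:{G,T}, T:{C} ∪→ {C,G,T}; cost 1
[col 2] CELOT: children CO:{A,C}, ELT:{C,G,T} ∩→ {C}; cost 0
per-site changes: [2, 2, 3]; total = 7

C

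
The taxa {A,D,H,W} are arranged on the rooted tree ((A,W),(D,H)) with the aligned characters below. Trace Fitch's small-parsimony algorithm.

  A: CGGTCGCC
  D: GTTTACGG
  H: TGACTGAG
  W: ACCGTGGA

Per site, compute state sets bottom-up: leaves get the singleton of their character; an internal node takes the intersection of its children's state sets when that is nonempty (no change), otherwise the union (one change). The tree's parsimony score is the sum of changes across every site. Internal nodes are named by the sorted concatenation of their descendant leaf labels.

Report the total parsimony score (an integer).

17

AW@0: {C} ∪ {A} = {A,C} (union, +1)
DH@0: {G} ∪ {T} = {G,T} (union, +1)
ADHW@0: {A,C} ∪ {G,T} = {A,C,G,T} (union, +1)
AW@1: {G} ∪ {C} = {C,G} (union, +1)
DH@1: {T} ∪ {G} = {G,T} (union, +1)
ADHW@1: {C,G} ∩ {G,T} = {G} (intersection, +0)
AW@2: {G} ∪ {C} = {C,G} (union, +1)
DH@2: {T} ∪ {A} = {A,T} (union, +1)
ADHW@2: {C,G} ∪ {A,T} = {A,C,G,T} (union, +1)
AW@3: {T} ∪ {G} = {G,T} (union, +1)
DH@3: {T} ∪ {C} = {C,T} (union, +1)
ADHW@3: {G,T} ∩ {C,T} = {T} (intersection, +0)
AW@4: {C} ∪ {T} = {C,T} (union, +1)
DH@4: {A} ∪ {T} = {A,T} (union, +1)
ADHW@4: {C,T} ∩ {A,T} = {T} (intersection, +0)
AW@5: {G} ∩ {G} = {G} (intersection, +0)
DH@5: {C} ∪ {G} = {C,G} (union, +1)
ADHW@5: {G} ∩ {C,G} = {G} (intersection, +0)
AW@6: {C} ∪ {G} = {C,G} (union, +1)
DH@6: {G} ∪ {A} = {A,G} (union, +1)
ADHW@6: {C,G} ∩ {A,G} = {G} (intersection, +0)
AW@7: {C} ∪ {A} = {A,C} (union, +1)
DH@7: {G} ∩ {G} = {G} (intersection, +0)
ADHW@7: {A,C} ∪ {G} = {A,C,G} (union, +1)
per-site changes: [3, 2, 3, 2, 2, 1, 2, 2]; total = 17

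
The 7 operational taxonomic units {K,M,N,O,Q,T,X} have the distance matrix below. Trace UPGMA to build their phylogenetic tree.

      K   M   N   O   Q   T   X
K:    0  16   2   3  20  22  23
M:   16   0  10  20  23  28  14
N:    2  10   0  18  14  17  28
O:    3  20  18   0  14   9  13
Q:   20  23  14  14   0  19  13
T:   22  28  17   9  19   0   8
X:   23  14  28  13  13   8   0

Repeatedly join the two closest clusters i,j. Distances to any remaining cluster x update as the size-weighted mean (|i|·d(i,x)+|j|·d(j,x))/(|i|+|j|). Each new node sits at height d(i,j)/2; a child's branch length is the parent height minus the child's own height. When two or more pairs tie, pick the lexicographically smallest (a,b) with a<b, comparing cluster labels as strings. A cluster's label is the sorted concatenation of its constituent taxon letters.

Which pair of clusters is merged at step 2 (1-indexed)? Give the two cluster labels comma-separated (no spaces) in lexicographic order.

iteration 1: select K,N (d=2); attach at lengths (1, 1); label the merged cluster KN
  updated: d(KN,M)=13, d(KN,O)=21/2, d(KN,Q)=17, d(KN,T)=39/2, d(KN,X)=51/2
iteration 2: select T,X (d=8); attach at lengths (4, 4); label the merged cluster TX
  updated: d(KN,TX)=45/2, d(M,TX)=21, d(O,TX)=11, d(Q,TX)=16
iteration 3: select KN,O (d=21/2); attach at lengths (17/4, 21/4); label the merged cluster KNO
  updated: d(KNO,M)=46/3, d(KNO,Q)=16, d(KNO,TX)=56/3
iteration 4: select KNO,M (d=46/3); attach at lengths (29/12, 23/3); label the merged cluster KMNO
  updated: d(KMNO,Q)=71/4, d(KMNO,TX)=77/4
iteration 5: select Q,TX (d=16); attach at lengths (8, 4); label the merged cluster QTX
  updated: d(KMNO,QTX)=75/4
iteration 6: select KMNO,QTX (d=75/4); attach at lengths (41/24, 11/8); label the merged cluster KMNOQTX
final tree: ((((K:1,N:1):17/4,O:21/4):29/12,M:23/3):41/24,(Q:8,(T:4,X:4):4):11/8)
total length: 134/3

T,X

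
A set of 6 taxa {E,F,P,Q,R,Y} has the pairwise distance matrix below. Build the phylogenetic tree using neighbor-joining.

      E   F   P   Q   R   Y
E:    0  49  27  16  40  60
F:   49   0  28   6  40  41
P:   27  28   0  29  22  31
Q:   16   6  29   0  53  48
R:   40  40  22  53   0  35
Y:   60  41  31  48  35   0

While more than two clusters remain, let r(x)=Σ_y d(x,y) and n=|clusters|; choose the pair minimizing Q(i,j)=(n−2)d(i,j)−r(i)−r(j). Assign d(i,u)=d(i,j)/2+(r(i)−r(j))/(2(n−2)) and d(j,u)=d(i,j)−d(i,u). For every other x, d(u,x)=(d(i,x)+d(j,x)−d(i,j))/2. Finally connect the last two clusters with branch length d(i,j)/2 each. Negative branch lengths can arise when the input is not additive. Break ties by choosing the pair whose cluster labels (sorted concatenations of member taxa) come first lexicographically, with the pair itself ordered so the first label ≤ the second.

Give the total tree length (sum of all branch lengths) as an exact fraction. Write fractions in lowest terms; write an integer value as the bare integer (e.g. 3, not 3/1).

351/4

step 1: merge (F,Q) at d=6, Q=-292; branch lengths F→9/2, Q→3/2; new cluster FQ
  updated: d(E,FQ)=59/2, d(FQ,P)=51/2, d(FQ,R)=87/2, d(FQ,Y)=83/2
step 2: merge (E,FQ) at d=59/2, Q=-208; branch lengths E→35/2, FQ→12; new cluster EFQ
  updated: d(EFQ,P)=23/2, d(EFQ,R)=27, d(EFQ,Y)=36
step 3: merge (EFQ,P) at d=23/2, Q=-116; branch lengths EFQ→33/4, P→13/4; new cluster EFPQ
  updated: d(EFPQ,R)=75/4, d(EFPQ,Y)=111/4
step 4: merge (EFPQ,R) at d=75/4, Q=-163/2; branch lengths EFPQ→23/4, R→13; new cluster EFPQR
  updated: d(EFPQR,Y)=22
step 5: merge (EFPQR,Y) at d=22; branch lengths EFPQR→11, Y→11; new cluster EFPQRY
final tree: ((((E:35/2,(F:9/2,Q:3/2):12):33/4,P:13/4):23/4,R:13):11,Y:11)
total length: 351/4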